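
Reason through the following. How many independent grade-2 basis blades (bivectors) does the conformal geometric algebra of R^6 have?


The conformal model of R^6 uses Cl(7,1) with m = 6 + 2 = 8 generators.
Number of grade-2 blades = C(m, 2) = C(8, 2)
= 8*7/2 = 28


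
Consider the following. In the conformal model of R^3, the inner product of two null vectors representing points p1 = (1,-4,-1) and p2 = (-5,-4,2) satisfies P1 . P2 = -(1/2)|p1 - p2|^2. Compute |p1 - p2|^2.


p1 - p2 = (6, 0, -3)
|p1 - p2|^2 = 6^2 + 0^2 + (-3)^2
= 36 + 0 + 9
= 45


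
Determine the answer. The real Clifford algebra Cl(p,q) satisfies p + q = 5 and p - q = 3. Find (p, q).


We need p + q = 5 and p - q = 3.
Adding: 2p = 5 + 3 = 8, so p = 4.
Then q = 5 - 4 = 1.
(p, q) = (4, 1)


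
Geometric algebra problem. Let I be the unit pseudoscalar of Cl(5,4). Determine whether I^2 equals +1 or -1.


The pseudoscalar I = e1...e_n (product of all n generators) of Cl(p,q) satisfies I^2 = (-1)^(q + n(n-1)/2).
p = 5, q = 4, n = p + q = 9
n(n-1)/2 = 9 * 8 / 2 = 36
Exponent = q + n(n-1)/2 = 4 + 36 = 40
I^2 = (-1)^40 = +1


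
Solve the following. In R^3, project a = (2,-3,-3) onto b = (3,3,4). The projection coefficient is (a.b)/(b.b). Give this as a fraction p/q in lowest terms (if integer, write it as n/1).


Projection coefficient = (a . b) / (b . b)
a . b = 2*3 + (-3)*3 + (-3)*4
= 6 + (-9) + (-12) = -15
b . b = 3^2 + 3^2 + 4^2
= 9 + 9 + 16 = 34
Coefficient = -15/34
In lowest terms: -15/34


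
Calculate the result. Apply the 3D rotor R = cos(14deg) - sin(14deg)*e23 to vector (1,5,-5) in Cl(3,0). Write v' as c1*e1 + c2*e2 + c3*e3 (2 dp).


Rotor R = cos(14deg) - sin(14deg)*e23
Rotation angle theta = 2 * 14 = 28 degrees in the e23 plane (e2 -> e3).
The component perpendicular to the plane (e1) is invariant: v'_1 = v1 = 1.00
cos(28deg) = 0.8829, sin(28deg) = 0.4695
v'_2 = v2*cos(theta) - v3*sin(theta) = 5*0.8829 - (-5)*0.4695 = 6.76
v'_3 = v2*sin(theta) + v3*cos(theta) = 5*0.4695 + (-5)*0.8829 = -2.07
v' = 1.00*e1 + 6.76*e2 - 2.07*e3


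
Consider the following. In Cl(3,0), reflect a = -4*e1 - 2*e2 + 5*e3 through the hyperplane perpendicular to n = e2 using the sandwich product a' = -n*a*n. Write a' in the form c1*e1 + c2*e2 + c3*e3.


Reflection formula: a' = -n*a*n, with n = e2 (unit vector, n^2 = 1).
For reflection through hyperplane perp to e2:
The component along e2 flips sign, others stay.
a = (-4, -2, 5)
a' = (-4, 2, 5)
a' = -4*e1 + 2*e2 + 5*e3


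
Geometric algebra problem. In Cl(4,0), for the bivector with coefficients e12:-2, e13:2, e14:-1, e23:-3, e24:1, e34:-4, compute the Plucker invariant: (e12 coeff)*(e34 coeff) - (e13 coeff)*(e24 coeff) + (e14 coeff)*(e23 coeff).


Plucker relation: af - be + cd
a*f = (-2)*(-4) = 8
b*e = 2*1 = 2
c*d = (-1)*(-3) = 3
af - be + cd = 8 - 2 + 3
= 9


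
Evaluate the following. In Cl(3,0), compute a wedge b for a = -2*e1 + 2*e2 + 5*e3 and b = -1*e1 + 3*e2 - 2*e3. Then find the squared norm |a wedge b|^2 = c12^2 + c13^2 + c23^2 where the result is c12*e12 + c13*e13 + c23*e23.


a wedge b = (a1*b2 - a2*b1)*e12 + (a1*b3 - a3*b1)*e13 + (a2*b3 - a3*b2)*e23
e12 coeff: (-2)*3 - 2*(-1) = -6 - (-2) = -4
e13 coeff: (-2)*(-2) - 5*(-1) = 4 - (-5) = 9
e23 coeff: 2*(-2) - 5*3 = -4 - 15 = -19
|a wedge b|^2 = (-4)^2 + 9^2 + (-19)^2
= 16 + 81 + 361
= 458


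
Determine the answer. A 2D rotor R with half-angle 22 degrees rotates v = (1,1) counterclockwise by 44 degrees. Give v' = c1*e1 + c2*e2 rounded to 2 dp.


Rotor R = cos(22deg) - sin(22deg)*e12
Rotation angle theta = 2 * 22 = 44 degrees
v' = R*v*~R rotates v by theta.
cos(44deg) = 0.7193, sin(44deg) = 0.6947
v'_1 = 1*cos(44deg) - 1*sin(44deg)
= 1*0.7193 - 1*0.6947
= 0.02
v'_2 = 1*sin(44deg) + 1*cos(44deg)
= 1*0.6947 + 1*0.7193
= 1.41
v' = 0.02*e1 + 1.41*e2


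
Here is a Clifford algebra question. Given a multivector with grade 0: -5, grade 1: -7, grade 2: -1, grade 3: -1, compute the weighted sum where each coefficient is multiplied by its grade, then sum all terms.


Grade-weighted sum = sum of grade_k * coefficient_k
0*(-5) = 0
1*(-7) = -7
2*(-1) = -2
3*(-1) = -3
Total = 0 + (-7) + (-2) + (-3) = -12


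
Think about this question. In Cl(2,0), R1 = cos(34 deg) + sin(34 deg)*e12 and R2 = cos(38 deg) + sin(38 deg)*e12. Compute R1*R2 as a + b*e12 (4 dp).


Same-plane rotors commute and their half-angles add:
R1*R2 = cos(a1 + a2) + sin(a1 + a2)*e12.
a1 + a2 = 34 + 38 = 72 deg
cos(72 deg) = 0.3090
sin(72 deg) = 0.9511
R1*R2 = 0.3090 + 0.9511*e12


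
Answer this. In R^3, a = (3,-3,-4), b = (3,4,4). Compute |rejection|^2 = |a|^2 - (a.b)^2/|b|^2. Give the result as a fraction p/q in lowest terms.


|a|^2 = 3^2 + (-3)^2 + (-4)^2 = 34
|b|^2 = 3^2 + 4^2 + 4^2 = 41
a . b = 3*3 + (-3)*4 + (-4)*4 = -19
(a.b)^2 = (-19)^2 = 361
|rej|^2 = 34 - 361/41
= (1394 - 361)/41
= 1033/41
In lowest terms: 1033/41


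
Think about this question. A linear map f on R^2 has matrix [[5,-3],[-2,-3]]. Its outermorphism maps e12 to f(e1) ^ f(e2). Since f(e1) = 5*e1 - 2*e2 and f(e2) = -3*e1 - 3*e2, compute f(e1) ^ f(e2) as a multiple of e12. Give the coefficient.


The outermorphism of a linear map f sends e1^e2 to f(e1)^f(e2).
f(e1) = 5*e1 - 2*e2
f(e2) = -3*e1 - 3*e2
f(e1) ^ f(e2) = (5*e1 - 2*e2) ^ (-3*e1 - 3*e2)
= 5*(-3)*e12 + (-2)*(-3)*e21
= (-15 - 6)*e12
= -21*e12
Coefficient = -21


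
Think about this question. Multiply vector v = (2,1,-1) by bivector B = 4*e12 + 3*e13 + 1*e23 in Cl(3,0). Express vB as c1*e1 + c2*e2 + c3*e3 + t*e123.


vB has grade-1 (vector) and grade-3 (trivector) parts: vB = (v _| B) + (v ^ B).
Vector part <vB>_1:
  e1: -v2*b12 - v3*b13 = -(1)*(4) - (-1)*(3) = -1
  e2: v1*b12 - v3*b23 = (2)*(4) - (-1)*(1) = 9
  e3: v1*b13 + v2*b23 = (2)*(3) + (1)*(1) = 7
Trivector part <vB>_3:
  e123: v1*b23 - v2*b13 + v3*b12 = (2)*(1) - (1)*(3) + (-1)*(4) = -5
vB = -1*e1 + 9*e2 + 7*e3 - 5*e123


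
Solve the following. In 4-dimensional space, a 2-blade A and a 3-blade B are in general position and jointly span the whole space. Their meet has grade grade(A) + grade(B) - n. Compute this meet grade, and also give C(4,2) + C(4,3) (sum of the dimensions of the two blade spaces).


Meet grade = grade(A) + grade(B) - n
= 2 + 3 - 4 = 1
C(4,2) = 6
C(4,3) = 4
dim_A + dim_B = 6 + 4 = 10


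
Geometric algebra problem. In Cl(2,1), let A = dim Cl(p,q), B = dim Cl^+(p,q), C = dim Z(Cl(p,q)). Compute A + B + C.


n = 2 + 1 = 3
Total dim = 2^3 = 8
Even subalgebra dim = 2^2 = 4
n is odd, so center dim = 2
Sum = 8 + 4 + 2 = 14


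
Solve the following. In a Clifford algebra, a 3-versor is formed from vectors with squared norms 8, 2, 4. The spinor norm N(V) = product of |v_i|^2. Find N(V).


Spinor norm N(V) = |v1|^2 * |v2|^2 * ... * |v3|^2
= 8 * 2 * 4
Running product: 8, 16, 64
N(V) = 64


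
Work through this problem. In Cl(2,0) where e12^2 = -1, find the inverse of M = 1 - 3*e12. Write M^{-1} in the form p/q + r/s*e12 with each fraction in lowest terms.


M = 1 - 3*e12, where e12^2 = -1.
Since M commutes with its reverse ~M = a - b*e12, M * ~M = a^2 - b^2*e12^2 = a^2 + b^2.
So M^{-1} = ~M / (a^2 + b^2) = (a - b*e12)/(a^2 + b^2).
a^2 + b^2 = 1 + 9 = 10
Scalar part = 1/10 = 1/10
Bivector coeff = 3/10 = 3/10
M^{-1} = 1/10 + 3/10*e12


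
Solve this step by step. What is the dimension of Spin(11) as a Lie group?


Spin(n) double-covers SO(n); both have Lie algebra so(n) of dimension n(n-1)/2.
n = 11
n(n-1) = 11 * 10 = 110
dim Spin(11) = 110/2 = 55


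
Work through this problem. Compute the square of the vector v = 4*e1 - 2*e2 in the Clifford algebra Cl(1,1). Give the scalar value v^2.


v^2 = sum of c_i^2 * e_i^2
Positive signature terms (e_i^2 = +1): 4^2 = 16
Negative signature terms (e_j^2 = -1): (-2)^2 = 4
v^2 = 16 - 4 = 12


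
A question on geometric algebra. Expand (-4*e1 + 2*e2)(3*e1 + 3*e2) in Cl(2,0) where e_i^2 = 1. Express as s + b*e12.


Expand: (-4*e1 + 2*e2)(3*e1 + 3*e2)
= (-4)*3*e1e1 + (-4)*3*e1e2 + 2*3*e2e1 + 2*3*e2e2
Using e1^2 = e2^2 = 1, e2e1 = -e1e2:
Scalar part s = (-4)*3 + 2*3 = -12 + 6 = -6
Bivector part b = (-4)*3 - 2*3 = -12 - 6 = -18
uv = -6 - 18*e12


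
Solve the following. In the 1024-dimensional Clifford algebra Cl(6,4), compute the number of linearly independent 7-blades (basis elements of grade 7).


Number of grade-k basis blades in Cl(p,q) with n = p + q is C(n, k).
n = 6 + 4 = 10
C(10, 7) = 10! / (7! * 3!)
= 3628800 / (5040 * 6)
= 120


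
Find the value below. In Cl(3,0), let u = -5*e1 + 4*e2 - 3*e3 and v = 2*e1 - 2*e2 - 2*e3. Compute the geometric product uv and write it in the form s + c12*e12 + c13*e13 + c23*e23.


In Cl(3,0): e_i^2 = 1, e_ie_j = -e_je_i for i != j.
Scalar part = u . v = (-5)*2 + 4*(-2) + (-3)*(-2)
= -10 + (-8) + 6 = -12
e12 coeff = (-5)*(-2) - 4*2 = 10 - 8 = 2
e13 coeff = (-5)*(-2) - (-3)*2 = 10 - (-6) = 16
e23 coeff = 4*(-2) - (-3)*(-2) = -8 - 6 = -14
uv = -12 + 2*e12 + 16*e13 - 14*e23


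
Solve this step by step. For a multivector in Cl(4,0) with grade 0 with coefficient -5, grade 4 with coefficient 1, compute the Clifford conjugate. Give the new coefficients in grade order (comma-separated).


Clifford conjugate sign for grade k: (-1)^(k(k+1)/2)
Grade 0: (-1)^(0*1/2) = (-1)^0 = 1, coeff -5 -> -5
Grade 4: (-1)^(4*5/2) = (-1)^10 = 1, coeff 1 -> 1
Conjugated coefficients: -5, 1


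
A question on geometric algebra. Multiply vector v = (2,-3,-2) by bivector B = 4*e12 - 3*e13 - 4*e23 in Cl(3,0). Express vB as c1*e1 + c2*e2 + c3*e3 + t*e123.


vB has grade-1 (vector) and grade-3 (trivector) parts: vB = (v _| B) + (v ^ B).
Vector part <vB>_1:
  e1: -v2*b12 - v3*b13 = -(-3)*(4) - (-2)*(-3) = 6
  e2: v1*b12 - v3*b23 = (2)*(4) - (-2)*(-4) = 0
  e3: v1*b13 + v2*b23 = (2)*(-3) + (-3)*(-4) = 6
Trivector part <vB>_3:
  e123: v1*b23 - v2*b13 + v3*b12 = (2)*(-4) - (-3)*(-3) + (-2)*(4) = -25
vB = 6*e1 + 0*e2 + 6*e3 - 25*e123


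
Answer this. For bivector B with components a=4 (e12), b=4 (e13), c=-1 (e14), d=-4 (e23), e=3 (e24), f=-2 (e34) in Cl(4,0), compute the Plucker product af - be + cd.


Plucker relation: af - be + cd
a*f = 4*(-2) = -8
b*e = 4*3 = 12
c*d = (-1)*(-4) = 4
af - be + cd = -8 - 12 + 4
= -16


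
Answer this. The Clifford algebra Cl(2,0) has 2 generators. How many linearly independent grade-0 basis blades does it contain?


Number of grade-k basis blades in Cl(p,q) with n = p + q is C(n, k).
n = 2 + 0 = 2
C(2, 0) = 2! / (0! * 2!)
= 2 / (1 * 2)
= 1


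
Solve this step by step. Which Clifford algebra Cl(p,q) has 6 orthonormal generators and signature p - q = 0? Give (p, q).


We need p + q = 6 and p - q = 0.
Adding: 2p = 6 + 0 = 6, so p = 3.
Then q = 6 - 3 = 3.
(p, q) = (3, 3)


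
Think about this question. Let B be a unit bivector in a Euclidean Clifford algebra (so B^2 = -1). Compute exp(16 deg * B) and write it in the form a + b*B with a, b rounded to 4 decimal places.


For a unit bivector B with B^2 = -1, the exponential series gives
e^(theta*B) = cos(theta) + sin(theta)*B (the GA analogue of Euler's formula).
theta = 16 degrees = 0.279253 rad
cos(16 deg) = 0.9613
sin(16 deg) = 0.2756
exp(theta*B) = 0.9613 + 0.2756*B


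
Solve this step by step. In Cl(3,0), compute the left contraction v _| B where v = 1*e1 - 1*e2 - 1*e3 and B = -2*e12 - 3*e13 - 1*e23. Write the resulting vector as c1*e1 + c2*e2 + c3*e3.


Left contraction v _| B = <vB>_1 (grade-1 part of the geometric product vB).
Using e1_|e12 = e2, e2_|e12 = -e1, e1_|e13 = e3, e3_|e13 = -e1, e2_|e23 = e3, e3_|e23 = -e2:
e1 coeff: -v2*b12 - v3*b13 = -(-1)*(-2) - (-1)*(-3) = -5
e2 coeff: v1*b12 - v3*b23 = (1)*(-2) - (-1)*(-1) = -3
e3 coeff: v1*b13 + v2*b23 = (1)*(-3) + (-1)*(-1) = -2
v _| B = -5*e1 - 3*e2 - 2*e3


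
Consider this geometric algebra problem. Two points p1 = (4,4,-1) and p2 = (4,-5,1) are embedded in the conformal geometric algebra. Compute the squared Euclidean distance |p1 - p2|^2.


p1 - p2 = (0, 9, -2)
|p1 - p2|^2 = 0^2 + 9^2 + (-2)^2
= 0 + 81 + 4
= 85


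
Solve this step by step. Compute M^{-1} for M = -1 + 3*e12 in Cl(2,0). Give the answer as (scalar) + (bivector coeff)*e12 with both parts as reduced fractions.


M = -1 + 3*e12, where e12^2 = -1.
Since M commutes with its reverse ~M = a - b*e12, M * ~M = a^2 - b^2*e12^2 = a^2 + b^2.
So M^{-1} = ~M / (a^2 + b^2) = (a - b*e12)/(a^2 + b^2).
a^2 + b^2 = 1 + 9 = 10
Scalar part = -1/10 = -1/10
Bivector coeff = -3/10 = -3/10
M^{-1} = -1/10 - 3/10*e12


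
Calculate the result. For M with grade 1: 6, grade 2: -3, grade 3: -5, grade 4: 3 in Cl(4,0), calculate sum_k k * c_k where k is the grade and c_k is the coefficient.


Grade-weighted sum = sum of grade_k * coefficient_k
1*6 = 6
2*(-3) = -6
3*(-5) = -15
4*3 = 12
Total = 6 + (-6) + (-15) + 12 = -3


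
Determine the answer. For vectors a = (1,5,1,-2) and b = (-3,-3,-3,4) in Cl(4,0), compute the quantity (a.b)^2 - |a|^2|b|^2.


a . b = 1*(-3) + 5*(-3) + 1*(-3) + (-2)*4
= -3 + (-15) + (-3) + (-8) = -29
|a|^2 = 1^2 + 5^2 + 1^2 + (-2)^2 = 31
|b|^2 = (-3)^2 + (-3)^2 + (-3)^2 + 4^2 = 43
(a.b)^2 = (-29)^2 = 841
|a|^2 * |b|^2 = 31 * 43 = 1333
Result = 841 - 1333 = -492


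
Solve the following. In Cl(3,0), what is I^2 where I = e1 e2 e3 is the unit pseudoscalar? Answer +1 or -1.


The pseudoscalar I = e1...e_n (product of all n generators) of Cl(p,q) satisfies I^2 = (-1)^(q + n(n-1)/2).
p = 3, q = 0, n = p + q = 3
n(n-1)/2 = 3 * 2 / 2 = 3
Exponent = q + n(n-1)/2 = 0 + 3 = 3
I^2 = (-1)^3 = -1


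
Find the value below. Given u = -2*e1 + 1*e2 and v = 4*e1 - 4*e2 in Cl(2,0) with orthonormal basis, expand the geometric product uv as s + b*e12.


Expand: (-2*e1 + 1*e2)(4*e1 - 4*e2)
= (-2)*4*e1e1 + (-2)*(-4)*e1e2 + 1*4*e2e1 + 1*(-4)*e2e2
Using e1^2 = e2^2 = 1, e2e1 = -e1e2:
Scalar part s = (-2)*4 + 1*(-4) = -8 + (-4) = -12
Bivector part b = (-2)*(-4) - 1*4 = 8 - 4 = 4
uv = -12 + 4*e12


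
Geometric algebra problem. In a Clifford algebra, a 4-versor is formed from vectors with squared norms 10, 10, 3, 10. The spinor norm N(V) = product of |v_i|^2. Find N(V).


Spinor norm N(V) = |v1|^2 * |v2|^2 * ... * |v4|^2
= 10 * 10 * 3 * 10
Running product: 10, 100, 300, 3000
N(V) = 3000


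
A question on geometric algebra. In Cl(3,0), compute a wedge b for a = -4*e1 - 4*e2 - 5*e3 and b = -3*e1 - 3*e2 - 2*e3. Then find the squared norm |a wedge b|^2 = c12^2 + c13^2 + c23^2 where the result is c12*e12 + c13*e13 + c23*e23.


a wedge b = (a1*b2 - a2*b1)*e12 + (a1*b3 - a3*b1)*e13 + (a2*b3 - a3*b2)*e23
e12 coeff: (-4)*(-3) - (-4)*(-3) = 12 - 12 = 0
e13 coeff: (-4)*(-2) - (-5)*(-3) = 8 - 15 = -7
e23 coeff: (-4)*(-2) - (-5)*(-3) = 8 - 15 = -7
|a wedge b|^2 = 0^2 + (-7)^2 + (-7)^2
= 0 + 49 + 49
= 98


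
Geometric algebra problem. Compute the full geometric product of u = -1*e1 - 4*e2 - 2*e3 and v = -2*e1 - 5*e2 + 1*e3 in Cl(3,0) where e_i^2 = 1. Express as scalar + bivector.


In Cl(3,0): e_i^2 = 1, e_ie_j = -e_je_i for i != j.
Scalar part = u . v = (-1)*(-2) + (-4)*(-5) + (-2)*1
= 2 + 20 + (-2) = 20
e12 coeff = (-1)*(-5) - (-4)*(-2) = 5 - 8 = -3
e13 coeff = (-1)*1 - (-2)*(-2) = -1 - 4 = -5
e23 coeff = (-4)*1 - (-2)*(-5) = -4 - 10 = -14
uv = 20 - 3*e12 - 5*e13 - 14*e23


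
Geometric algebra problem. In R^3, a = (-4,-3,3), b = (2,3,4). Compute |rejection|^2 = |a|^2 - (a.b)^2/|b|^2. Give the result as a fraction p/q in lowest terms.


|a|^2 = (-4)^2 + (-3)^2 + 3^2 = 34
|b|^2 = 2^2 + 3^2 + 4^2 = 29
a . b = (-4)*2 + (-3)*3 + 3*4 = -5
(a.b)^2 = (-5)^2 = 25
|rej|^2 = 34 - 25/29
= (986 - 25)/29
= 961/29
In lowest terms: 961/29


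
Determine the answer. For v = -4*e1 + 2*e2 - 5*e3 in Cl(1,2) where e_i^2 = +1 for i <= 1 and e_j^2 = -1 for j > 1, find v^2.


v^2 = sum of c_i^2 * e_i^2
Positive signature terms (e_i^2 = +1): (-4)^2 = 16
Negative signature terms (e_j^2 = -1): 2^2 + (-5)^2 = 29
v^2 = 16 - 29 = -13


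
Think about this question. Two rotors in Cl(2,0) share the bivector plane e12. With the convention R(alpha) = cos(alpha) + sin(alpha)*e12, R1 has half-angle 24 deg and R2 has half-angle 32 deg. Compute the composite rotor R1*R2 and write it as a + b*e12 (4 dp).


Same-plane rotors commute and their half-angles add:
R1*R2 = cos(a1 + a2) + sin(a1 + a2)*e12.
a1 + a2 = 24 + 32 = 56 deg
cos(56 deg) = 0.5592
sin(56 deg) = 0.8290
R1*R2 = 0.5592 + 0.8290*e12


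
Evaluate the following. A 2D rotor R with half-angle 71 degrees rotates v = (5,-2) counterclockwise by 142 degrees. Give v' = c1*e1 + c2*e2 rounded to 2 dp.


Rotor R = cos(71deg) - sin(71deg)*e12
Rotation angle theta = 2 * 71 = 142 degrees
v' = R*v*~R rotates v by theta.
cos(142deg) = -0.7880, sin(142deg) = 0.6157
v'_1 = 5*cos(142deg) - (-2)*sin(142deg)
= 5*(-0.7880) - (-2)*0.6157
= -2.71
v'_2 = 5*sin(142deg) + (-2)*cos(142deg)
= 5*0.6157 + (-2)*(-0.7880)
= 4.65
v' = -2.71*e1 + 4.65*e2


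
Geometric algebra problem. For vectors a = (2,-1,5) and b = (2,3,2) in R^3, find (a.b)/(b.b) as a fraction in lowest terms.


Projection coefficient = (a . b) / (b . b)
a . b = 2*2 + (-1)*3 + 5*2
= 4 + (-3) + 10 = 11
b . b = 2^2 + 3^2 + 2^2
= 4 + 9 + 4 = 17
Coefficient = 11/17
In lowest terms: 11/17


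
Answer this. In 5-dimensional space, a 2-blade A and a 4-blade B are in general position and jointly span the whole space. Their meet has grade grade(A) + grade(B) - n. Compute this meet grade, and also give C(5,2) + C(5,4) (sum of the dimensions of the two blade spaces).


Meet grade = grade(A) + grade(B) - n
= 2 + 4 - 5 = 1
C(5,2) = 10
C(5,4) = 5
dim_A + dim_B = 10 + 5 = 15


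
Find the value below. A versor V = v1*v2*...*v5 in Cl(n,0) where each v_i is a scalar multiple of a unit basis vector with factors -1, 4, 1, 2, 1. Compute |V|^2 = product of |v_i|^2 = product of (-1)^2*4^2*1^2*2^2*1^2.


Each vector v_i has |v_i|^2 = s_i^2
Squared scales: (-1)^2 = 1, 4^2 = 16, 1^2 = 1, 2^2 = 4, 1^2 = 1
|V|^2 = 1 * 16 * 1 * 4 * 1
= 64


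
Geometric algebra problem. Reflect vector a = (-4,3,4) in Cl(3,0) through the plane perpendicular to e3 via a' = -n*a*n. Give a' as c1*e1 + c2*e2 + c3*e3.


Reflection formula: a' = -n*a*n, with n = e3 (unit vector, n^2 = 1).
For reflection through hyperplane perp to e3:
The component along e3 flips sign, others stay.
a = (-4, 3, 4)
a' = (-4, 3, -4)
a' = -4*e1 + 3*e2 - 4*e3


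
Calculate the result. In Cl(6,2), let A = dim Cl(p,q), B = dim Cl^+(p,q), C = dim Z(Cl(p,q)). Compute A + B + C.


n = 6 + 2 = 8
Total dim = 2^8 = 256
Even subalgebra dim = 2^7 = 128
n is even, so center dim = 1
Sum = 256 + 128 + 1 = 385


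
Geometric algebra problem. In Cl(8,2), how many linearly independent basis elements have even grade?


Even subalgebra dimension = 2^(n-1)
n = 8 + 2 = 10
2^(10 - 1) = 2^9 = 512
Verification: sum of C(10,k) for even k = 1 + 45 + 210 + 210 + 45 + 1 = 512
Result = 512


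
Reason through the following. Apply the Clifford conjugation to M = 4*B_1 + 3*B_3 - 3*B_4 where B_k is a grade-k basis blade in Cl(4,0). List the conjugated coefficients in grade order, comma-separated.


Clifford conjugate sign for grade k: (-1)^(k(k+1)/2)
Grade 1: (-1)^(1*2/2) = (-1)^1 = -1, coeff 4 -> -4
Grade 3: (-1)^(3*4/2) = (-1)^6 = 1, coeff 3 -> 3
Grade 4: (-1)^(4*5/2) = (-1)^10 = 1, coeff -3 -> -3
Conjugated coefficients: -4, 3, -3


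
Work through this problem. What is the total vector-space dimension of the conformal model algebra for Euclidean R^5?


The conformal model of R^5 uses Cl(6,1): the 5 Euclidean generators plus two extra orthogonal generators e+ (e+^2 = +1) and e- (e-^2 = -1), from which the null vectors e0, einf are built.
Number of generators m = 5 + 2 = 7.
dim Cl(p,q) = 2^m = 2^7 = 128


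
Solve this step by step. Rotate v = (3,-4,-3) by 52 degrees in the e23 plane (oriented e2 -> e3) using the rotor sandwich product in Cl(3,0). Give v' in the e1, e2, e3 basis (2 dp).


Rotor R = cos(26deg) - sin(26deg)*e23
Rotation angle theta = 2 * 26 = 52 degrees in the e23 plane (e2 -> e3).
The component perpendicular to the plane (e1) is invariant: v'_1 = v1 = 3.00
cos(52deg) = 0.6157, sin(52deg) = 0.7880
v'_2 = v2*cos(theta) - v3*sin(theta) = -4*0.6157 - (-3)*0.7880 = -0.10
v'_3 = v2*sin(theta) + v3*cos(theta) = -4*0.7880 + (-3)*0.6157 = -5.00
v' = 3.00*e1 - 0.10*e2 - 5.00*e3


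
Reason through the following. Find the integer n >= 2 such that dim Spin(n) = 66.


dim Spin(n) = dim so(n) = n(n-1)/2.
Solve n(n-1)/2 = 66, i.e. n^2 - n - 132 = 0.
Discriminant = 1 + 8*66 = 529
n = (1 + sqrt(529))/2 = (1 + 23)/2 = 12


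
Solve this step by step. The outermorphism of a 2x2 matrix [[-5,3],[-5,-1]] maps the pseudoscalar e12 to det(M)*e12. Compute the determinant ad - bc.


The outermorphism of a linear map f sends e1^e2 to f(e1)^f(e2).
f(e1) = -5*e1 - 5*e2
f(e2) = 3*e1 - 1*e2
f(e1) ^ f(e2) = (-5*e1 - 5*e2) ^ (3*e1 - 1*e2)
= (-5)*(-1)*e12 + (-5)*3*e21
= (5 - (-15))*e12
= 20*e12
Coefficient = 20


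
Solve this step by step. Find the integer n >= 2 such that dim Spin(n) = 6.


dim Spin(n) = dim so(n) = n(n-1)/2.
Solve n(n-1)/2 = 6, i.e. n^2 - n - 12 = 0.
Discriminant = 1 + 8*6 = 49
n = (1 + sqrt(49))/2 = (1 + 7)/2 = 4


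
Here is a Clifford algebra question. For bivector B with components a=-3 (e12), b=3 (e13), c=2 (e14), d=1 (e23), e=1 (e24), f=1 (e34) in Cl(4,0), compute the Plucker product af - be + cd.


Plucker relation: af - be + cd
a*f = (-3)*1 = -3
b*e = 3*1 = 3
c*d = 2*1 = 2
af - be + cd = -3 - 3 + 2
= -4


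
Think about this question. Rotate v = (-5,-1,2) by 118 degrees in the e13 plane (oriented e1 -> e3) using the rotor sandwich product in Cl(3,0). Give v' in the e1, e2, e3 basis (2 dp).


Rotor R = cos(59deg) - sin(59deg)*e13
Rotation angle theta = 2 * 59 = 118 degrees in the e13 plane (e1 -> e3).
The component perpendicular to the plane (e2) is invariant: v'_2 = v2 = -1.00
cos(118deg) = -0.4695, sin(118deg) = 0.8829
v'_1 = v1*cos(theta) - v3*sin(theta) = -5*(-0.4695) - 2*0.8829 = 0.58
v'_3 = v1*sin(theta) + v3*cos(theta) = -5*0.8829 + 2*(-0.4695) = -5.35
v' = 0.58*e1 - 1.00*e2 - 5.35*e3


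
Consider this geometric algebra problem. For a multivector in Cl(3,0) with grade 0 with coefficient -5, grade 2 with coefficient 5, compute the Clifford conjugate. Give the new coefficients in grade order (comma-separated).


Clifford conjugate sign for grade k: (-1)^(k(k+1)/2)
Grade 0: (-1)^(0*1/2) = (-1)^0 = 1, coeff -5 -> -5
Grade 2: (-1)^(2*3/2) = (-1)^3 = -1, coeff 5 -> -5
Conjugated coefficients: -5, -5


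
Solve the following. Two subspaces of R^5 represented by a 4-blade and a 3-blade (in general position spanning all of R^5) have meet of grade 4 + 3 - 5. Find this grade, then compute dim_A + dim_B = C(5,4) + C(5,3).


Meet grade = grade(A) + grade(B) - n
= 4 + 3 - 5 = 2
C(5,4) = 5
C(5,3) = 10
dim_A + dim_B = 5 + 10 = 15


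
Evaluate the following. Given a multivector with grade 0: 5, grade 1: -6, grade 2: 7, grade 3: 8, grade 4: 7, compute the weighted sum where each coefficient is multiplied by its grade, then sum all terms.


Grade-weighted sum = sum of grade_k * coefficient_k
0*5 = 0
1*(-6) = -6
2*7 = 14
3*8 = 24
4*7 = 28
Total = 0 + (-6) + 14 + 24 + 28 = 60


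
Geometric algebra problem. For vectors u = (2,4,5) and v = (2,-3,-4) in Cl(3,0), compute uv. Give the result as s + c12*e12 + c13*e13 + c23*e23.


In Cl(3,0): e_i^2 = 1, e_ie_j = -e_je_i for i != j.
Scalar part = u . v = 2*2 + 4*(-3) + 5*(-4)
= 4 + (-12) + (-20) = -28
e12 coeff = 2*(-3) - 4*2 = -6 - 8 = -14
e13 coeff = 2*(-4) - 5*2 = -8 - 10 = -18
e23 coeff = 4*(-4) - 5*(-3) = -16 - (-15) = -1
uv = -28 - 14*e12 - 18*e13 - 1*e23


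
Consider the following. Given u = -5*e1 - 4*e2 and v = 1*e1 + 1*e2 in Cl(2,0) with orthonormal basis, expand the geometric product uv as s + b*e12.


Expand: (-5*e1 - 4*e2)(1*e1 + 1*e2)
= (-5)*1*e1e1 + (-5)*1*e1e2 + (-4)*1*e2e1 + (-4)*1*e2e2
Using e1^2 = e2^2 = 1, e2e1 = -e1e2:
Scalar part s = (-5)*1 + (-4)*1 = -5 + (-4) = -9
Bivector part b = (-5)*1 - (-4)*1 = -5 - (-4) = -1
uv = -9 - 1*e12


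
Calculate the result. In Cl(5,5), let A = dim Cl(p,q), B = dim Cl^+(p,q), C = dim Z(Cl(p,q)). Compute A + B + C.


n = 5 + 5 = 10
Total dim = 2^10 = 1024
Even subalgebra dim = 2^9 = 512
n is even, so center dim = 1
Sum = 1024 + 512 + 1 = 1537


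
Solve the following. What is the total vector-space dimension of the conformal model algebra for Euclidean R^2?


The conformal model of R^2 uses Cl(3,1): the 2 Euclidean generators plus two extra orthogonal generators e+ (e+^2 = +1) and e- (e-^2 = -1), from which the null vectors e0, einf are built.
Number of generators m = 2 + 2 = 4.
dim Cl(p,q) = 2^m = 2^4 = 16


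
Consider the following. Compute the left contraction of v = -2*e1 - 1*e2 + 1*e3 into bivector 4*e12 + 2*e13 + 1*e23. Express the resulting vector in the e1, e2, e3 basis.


Left contraction v _| B = <vB>_1 (grade-1 part of the geometric product vB).
Using e1_|e12 = e2, e2_|e12 = -e1, e1_|e13 = e3, e3_|e13 = -e1, e2_|e23 = e3, e3_|e23 = -e2:
e1 coeff: -v2*b12 - v3*b13 = -(-1)*(4) - (1)*(2) = 2
e2 coeff: v1*b12 - v3*b23 = (-2)*(4) - (1)*(1) = -9
e3 coeff: v1*b13 + v2*b23 = (-2)*(2) + (-1)*(1) = -5
v _| B = 2*e1 - 9*e2 - 5*e3


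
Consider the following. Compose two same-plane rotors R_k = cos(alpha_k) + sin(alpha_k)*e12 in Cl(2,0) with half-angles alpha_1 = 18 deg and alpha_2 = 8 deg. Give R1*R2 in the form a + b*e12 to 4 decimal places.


Same-plane rotors commute and their half-angles add:
R1*R2 = cos(a1 + a2) + sin(a1 + a2)*e12.
a1 + a2 = 18 + 8 = 26 deg
cos(26 deg) = 0.8988
sin(26 deg) = 0.4384
R1*R2 = 0.8988 + 0.4384*e12


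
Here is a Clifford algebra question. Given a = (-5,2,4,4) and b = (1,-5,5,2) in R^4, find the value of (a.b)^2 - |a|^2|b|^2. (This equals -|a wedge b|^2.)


a . b = (-5)*1 + 2*(-5) + 4*5 + 4*2
= -5 + (-10) + 20 + 8 = 13
|a|^2 = (-5)^2 + 2^2 + 4^2 + 4^2 = 61
|b|^2 = 1^2 + (-5)^2 + 5^2 + 2^2 = 55
(a.b)^2 = 13^2 = 169
|a|^2 * |b|^2 = 61 * 55 = 3355
Result = 169 - 3355 = -3186


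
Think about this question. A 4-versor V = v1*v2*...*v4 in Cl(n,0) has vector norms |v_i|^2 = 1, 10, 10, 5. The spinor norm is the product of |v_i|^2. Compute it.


Spinor norm N(V) = |v1|^2 * |v2|^2 * ... * |v4|^2
= 1 * 10 * 10 * 5
Running product: 1, 10, 100, 500
N(V) = 500


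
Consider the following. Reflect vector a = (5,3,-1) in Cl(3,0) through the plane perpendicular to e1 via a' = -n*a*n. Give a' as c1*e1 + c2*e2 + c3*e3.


Reflection formula: a' = -n*a*n, with n = e1 (unit vector, n^2 = 1).
For reflection through hyperplane perp to e1:
The component along e1 flips sign, others stay.
a = (5, 3, -1)
a' = (-5, 3, -1)
a' = -5*e1 + 3*e2 - 1*e3


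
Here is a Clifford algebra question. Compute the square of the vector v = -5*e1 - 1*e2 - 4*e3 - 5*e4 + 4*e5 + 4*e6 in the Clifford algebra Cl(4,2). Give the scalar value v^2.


v^2 = sum of c_i^2 * e_i^2
Positive signature terms (e_i^2 = +1): (-5)^2 + (-1)^2 + (-4)^2 + (-5)^2 = 67
Negative signature terms (e_j^2 = -1): 4^2 + 4^2 = 32
v^2 = 67 - 32 = 35


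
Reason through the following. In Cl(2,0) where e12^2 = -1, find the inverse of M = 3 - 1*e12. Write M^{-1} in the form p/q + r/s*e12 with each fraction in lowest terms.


M = 3 - 1*e12, where e12^2 = -1.
Since M commutes with its reverse ~M = a - b*e12, M * ~M = a^2 - b^2*e12^2 = a^2 + b^2.
So M^{-1} = ~M / (a^2 + b^2) = (a - b*e12)/(a^2 + b^2).
a^2 + b^2 = 9 + 1 = 10
Scalar part = 3/10 = 3/10
Bivector coeff = 1/10 = 1/10
M^{-1} = 3/10 + 1/10*e12


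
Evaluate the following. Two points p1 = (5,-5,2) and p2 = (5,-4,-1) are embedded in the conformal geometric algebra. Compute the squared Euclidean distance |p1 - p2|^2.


p1 - p2 = (0, -1, 3)
|p1 - p2|^2 = 0^2 + (-1)^2 + 3^2
= 0 + 1 + 9
= 10


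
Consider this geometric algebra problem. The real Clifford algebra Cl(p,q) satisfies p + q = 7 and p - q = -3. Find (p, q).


We need p + q = 7 and p - q = -3.
Adding: 2p = 7 + (-3) = 4, so p = 2.
Then q = 7 - 2 = 5.
(p, q) = (2, 5)


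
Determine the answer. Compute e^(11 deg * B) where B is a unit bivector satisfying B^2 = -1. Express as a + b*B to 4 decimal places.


For a unit bivector B with B^2 = -1, the exponential series gives
e^(theta*B) = cos(theta) + sin(theta)*B (the GA analogue of Euler's formula).
theta = 11 degrees = 0.191986 rad
cos(11 deg) = 0.9816
sin(11 deg) = 0.1908
exp(theta*B) = 0.9816 + 0.1908*B


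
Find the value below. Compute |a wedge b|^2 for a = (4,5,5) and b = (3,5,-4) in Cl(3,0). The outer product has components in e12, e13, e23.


a wedge b = (a1*b2 - a2*b1)*e12 + (a1*b3 - a3*b1)*e13 + (a2*b3 - a3*b2)*e23
e12 coeff: 4*5 - 5*3 = 20 - 15 = 5
e13 coeff: 4*(-4) - 5*3 = -16 - 15 = -31
e23 coeff: 5*(-4) - 5*5 = -20 - 25 = -45
|a wedge b|^2 = 5^2 + (-31)^2 + (-45)^2
= 25 + 961 + 2025
= 3011


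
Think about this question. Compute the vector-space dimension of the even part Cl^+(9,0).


Even subalgebra dimension = 2^(n-1)
n = 9 + 0 = 9
2^(9 - 1) = 2^8 = 256
Verification: sum of C(9,k) for even k = 1 + 36 + 126 + 84 + 9 = 256
Result = 256


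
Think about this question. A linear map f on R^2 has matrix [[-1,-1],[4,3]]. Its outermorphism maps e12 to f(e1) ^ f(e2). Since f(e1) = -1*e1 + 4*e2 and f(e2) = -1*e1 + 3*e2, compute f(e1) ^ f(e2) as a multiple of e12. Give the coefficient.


The outermorphism of a linear map f sends e1^e2 to f(e1)^f(e2).
f(e1) = -1*e1 + 4*e2
f(e2) = -1*e1 + 3*e2
f(e1) ^ f(e2) = (-1*e1 + 4*e2) ^ (-1*e1 + 3*e2)
= (-1)*3*e12 + 4*(-1)*e21
= (-3 - (-4))*e12
= 1*e12
Coefficient = 1


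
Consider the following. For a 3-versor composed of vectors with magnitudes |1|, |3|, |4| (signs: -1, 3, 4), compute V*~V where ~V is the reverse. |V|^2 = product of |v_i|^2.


Each vector v_i has |v_i|^2 = s_i^2
Squared scales: (-1)^2 = 1, 3^2 = 9, 4^2 = 16
|V|^2 = 1 * 9 * 16
= 144


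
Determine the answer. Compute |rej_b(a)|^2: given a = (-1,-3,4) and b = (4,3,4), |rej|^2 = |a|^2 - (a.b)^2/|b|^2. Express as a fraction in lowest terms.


|a|^2 = (-1)^2 + (-3)^2 + 4^2 = 26
|b|^2 = 4^2 + 3^2 + 4^2 = 41
a . b = (-1)*4 + (-3)*3 + 4*4 = 3
(a.b)^2 = 3^2 = 9
|rej|^2 = 26 - 9/41
= (1066 - 9)/41
= 1057/41
In lowest terms: 1057/41


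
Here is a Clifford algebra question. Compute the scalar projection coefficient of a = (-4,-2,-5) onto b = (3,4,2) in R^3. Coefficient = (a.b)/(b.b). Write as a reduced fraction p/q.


Projection coefficient = (a . b) / (b . b)
a . b = (-4)*3 + (-2)*4 + (-5)*2
= -12 + (-8) + (-10) = -30
b . b = 3^2 + 4^2 + 2^2
= 9 + 16 + 4 = 29
Coefficient = -30/29
In lowest terms: -30/29


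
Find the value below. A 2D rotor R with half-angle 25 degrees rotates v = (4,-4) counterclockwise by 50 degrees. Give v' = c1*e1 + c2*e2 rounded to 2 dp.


Rotor R = cos(25deg) - sin(25deg)*e12
Rotation angle theta = 2 * 25 = 50 degrees
v' = R*v*~R rotates v by theta.
cos(50deg) = 0.6428, sin(50deg) = 0.7660
v'_1 = 4*cos(50deg) - (-4)*sin(50deg)
= 4*0.6428 - (-4)*0.7660
= 5.64
v'_2 = 4*sin(50deg) + (-4)*cos(50deg)
= 4*0.7660 + (-4)*0.6428
= 0.49
v' = 5.64*e1 + 0.49*e2


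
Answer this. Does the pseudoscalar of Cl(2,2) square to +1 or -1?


The pseudoscalar I = e1...e_n (product of all n generators) of Cl(p,q) satisfies I^2 = (-1)^(q + n(n-1)/2).
p = 2, q = 2, n = p + q = 4
n(n-1)/2 = 4 * 3 / 2 = 6
Exponent = q + n(n-1)/2 = 2 + 6 = 8
I^2 = (-1)^8 = +1


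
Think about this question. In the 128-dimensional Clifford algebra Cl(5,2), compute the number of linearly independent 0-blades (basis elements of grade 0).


Number of grade-k basis blades in Cl(p,q) with n = p + q is C(n, k).
n = 5 + 2 = 7
C(7, 0) = 7! / (0! * 7!)
= 5040 / (1 * 5040)
= 1


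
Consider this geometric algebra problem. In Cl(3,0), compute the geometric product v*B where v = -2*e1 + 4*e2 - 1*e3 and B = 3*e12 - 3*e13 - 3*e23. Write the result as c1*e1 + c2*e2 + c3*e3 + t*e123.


vB has grade-1 (vector) and grade-3 (trivector) parts: vB = (v _| B) + (v ^ B).
Vector part <vB>_1:
  e1: -v2*b12 - v3*b13 = -(4)*(3) - (-1)*(-3) = -15
  e2: v1*b12 - v3*b23 = (-2)*(3) - (-1)*(-3) = -9
  e3: v1*b13 + v2*b23 = (-2)*(-3) + (4)*(-3) = -6
Trivector part <vB>_3:
  e123: v1*b23 - v2*b13 + v3*b12 = (-2)*(-3) - (4)*(-3) + (-1)*(3) = 15
vB = -15*e1 - 9*e2 - 6*e3 + 15*e123


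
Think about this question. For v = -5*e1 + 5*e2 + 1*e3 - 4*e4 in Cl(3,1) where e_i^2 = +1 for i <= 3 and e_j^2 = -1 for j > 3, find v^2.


v^2 = sum of c_i^2 * e_i^2
Positive signature terms (e_i^2 = +1): (-5)^2 + 5^2 + 1^2 = 51
Negative signature terms (e_j^2 = -1): (-4)^2 = 16
v^2 = 51 - 16 = 35


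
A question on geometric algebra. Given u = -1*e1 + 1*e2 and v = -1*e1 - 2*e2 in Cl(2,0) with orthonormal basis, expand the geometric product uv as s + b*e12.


Expand: (-1*e1 + 1*e2)(-1*e1 - 2*e2)
= (-1)*(-1)*e1e1 + (-1)*(-2)*e1e2 + 1*(-1)*e2e1 + 1*(-2)*e2e2
Using e1^2 = e2^2 = 1, e2e1 = -e1e2:
Scalar part s = (-1)*(-1) + 1*(-2) = 1 + (-2) = -1
Bivector part b = (-1)*(-2) - 1*(-1) = 2 - (-1) = 3
uv = -1 + 3*e12


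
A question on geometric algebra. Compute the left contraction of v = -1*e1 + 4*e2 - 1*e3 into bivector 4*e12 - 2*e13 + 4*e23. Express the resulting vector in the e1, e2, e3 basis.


Left contraction v _| B = <vB>_1 (grade-1 part of the geometric product vB).
Using e1_|e12 = e2, e2_|e12 = -e1, e1_|e13 = e3, e3_|e13 = -e1, e2_|e23 = e3, e3_|e23 = -e2:
e1 coeff: -v2*b12 - v3*b13 = -(4)*(4) - (-1)*(-2) = -18
e2 coeff: v1*b12 - v3*b23 = (-1)*(4) - (-1)*(4) = 0
e3 coeff: v1*b13 + v2*b23 = (-1)*(-2) + (4)*(4) = 18
v _| B = -18*e1 + 0*e2 + 18*e3


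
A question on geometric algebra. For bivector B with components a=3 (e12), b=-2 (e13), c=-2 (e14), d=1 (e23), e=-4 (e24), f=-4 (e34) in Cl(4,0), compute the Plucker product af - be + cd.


Plucker relation: af - be + cd
a*f = 3*(-4) = -12
b*e = (-2)*(-4) = 8
c*d = (-2)*1 = -2
af - be + cd = -12 - 8 + (-2)
= -22


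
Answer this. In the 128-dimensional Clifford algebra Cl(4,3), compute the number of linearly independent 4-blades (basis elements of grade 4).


Number of grade-k basis blades in Cl(p,q) with n = p + q is C(n, k).
n = 4 + 3 = 7
C(7, 4) = 7! / (4! * 3!)
= 5040 / (24 * 6)
= 35


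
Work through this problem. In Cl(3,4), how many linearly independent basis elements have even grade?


Even subalgebra dimension = 2^(n-1)
n = 3 + 4 = 7
2^(7 - 1) = 2^6 = 64
Verification: sum of C(7,k) for even k = 1 + 21 + 35 + 7 = 64
Result = 64


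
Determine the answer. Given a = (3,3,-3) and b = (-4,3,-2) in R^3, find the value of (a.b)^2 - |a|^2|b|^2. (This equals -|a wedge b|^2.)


a . b = 3*(-4) + 3*3 + (-3)*(-2)
= -12 + 9 + 6 = 3
|a|^2 = 3^2 + 3^2 + (-3)^2 = 27
|b|^2 = (-4)^2 + 3^2 + (-2)^2 = 29
(a.b)^2 = 3^2 = 9
|a|^2 * |b|^2 = 27 * 29 = 783
Result = 9 - 783 = -774


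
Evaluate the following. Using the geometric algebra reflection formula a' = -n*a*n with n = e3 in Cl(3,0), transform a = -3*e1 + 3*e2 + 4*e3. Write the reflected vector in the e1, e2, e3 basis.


Reflection formula: a' = -n*a*n, with n = e3 (unit vector, n^2 = 1).
For reflection through hyperplane perp to e3:
The component along e3 flips sign, others stay.
a = (-3, 3, 4)
a' = (-3, 3, -4)
a' = -3*e1 + 3*e2 - 4*e3


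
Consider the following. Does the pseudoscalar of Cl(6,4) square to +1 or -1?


The pseudoscalar I = e1...e_n (product of all n generators) of Cl(p,q) satisfies I^2 = (-1)^(q + n(n-1)/2).
p = 6, q = 4, n = p + q = 10
n(n-1)/2 = 10 * 9 / 2 = 45
Exponent = q + n(n-1)/2 = 4 + 45 = 49
I^2 = (-1)^49 = -1


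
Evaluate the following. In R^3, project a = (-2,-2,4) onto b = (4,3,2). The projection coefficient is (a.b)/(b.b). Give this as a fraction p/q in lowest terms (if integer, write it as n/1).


Projection coefficient = (a . b) / (b . b)
a . b = (-2)*4 + (-2)*3 + 4*2
= -8 + (-6) + 8 = -6
b . b = 4^2 + 3^2 + 2^2
= 16 + 9 + 4 = 29
Coefficient = -6/29
In lowest terms: -6/29


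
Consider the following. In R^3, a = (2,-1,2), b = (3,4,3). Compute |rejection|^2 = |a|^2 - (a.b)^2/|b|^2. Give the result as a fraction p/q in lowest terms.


|a|^2 = 2^2 + (-1)^2 + 2^2 = 9
|b|^2 = 3^2 + 4^2 + 3^2 = 34
a . b = 2*3 + (-1)*4 + 2*3 = 8
(a.b)^2 = 8^2 = 64
|rej|^2 = 9 - 64/34
= (306 - 64)/34
= 242/34
In lowest terms: 121/17


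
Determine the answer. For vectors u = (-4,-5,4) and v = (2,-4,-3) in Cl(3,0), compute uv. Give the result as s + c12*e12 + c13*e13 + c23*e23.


In Cl(3,0): e_i^2 = 1, e_ie_j = -e_je_i for i != j.
Scalar part = u . v = (-4)*2 + (-5)*(-4) + 4*(-3)
= -8 + 20 + (-12) = 0
e12 coeff = (-4)*(-4) - (-5)*2 = 16 - (-10) = 26
e13 coeff = (-4)*(-3) - 4*2 = 12 - 8 = 4
e23 coeff = (-5)*(-3) - 4*(-4) = 15 - (-16) = 31
uv = 0 + 26*e12 + 4*e13 + 31*e23


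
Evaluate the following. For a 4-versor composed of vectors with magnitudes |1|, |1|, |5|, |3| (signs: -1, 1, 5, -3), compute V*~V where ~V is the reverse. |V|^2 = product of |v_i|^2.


Each vector v_i has |v_i|^2 = s_i^2
Squared scales: (-1)^2 = 1, 1^2 = 1, 5^2 = 25, (-3)^2 = 9
|V|^2 = 1 * 1 * 25 * 9
= 225


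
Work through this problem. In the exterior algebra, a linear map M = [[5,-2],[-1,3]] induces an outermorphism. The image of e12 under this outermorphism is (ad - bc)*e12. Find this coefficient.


The outermorphism of a linear map f sends e1^e2 to f(e1)^f(e2).
f(e1) = 5*e1 - 1*e2
f(e2) = -2*e1 + 3*e2
f(e1) ^ f(e2) = (5*e1 - 1*e2) ^ (-2*e1 + 3*e2)
= 5*3*e12 + (-1)*(-2)*e21
= (15 - 2)*e12
= 13*e12
Coefficient = 13


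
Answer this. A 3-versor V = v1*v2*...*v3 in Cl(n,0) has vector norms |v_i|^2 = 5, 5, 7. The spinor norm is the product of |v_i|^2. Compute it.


Spinor norm N(V) = |v1|^2 * |v2|^2 * ... * |v3|^2
= 5 * 5 * 7
Running product: 5, 25, 175
N(V) = 175


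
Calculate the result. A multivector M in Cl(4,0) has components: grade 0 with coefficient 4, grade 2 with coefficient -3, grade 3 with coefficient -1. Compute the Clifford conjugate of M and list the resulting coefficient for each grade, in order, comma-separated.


Clifford conjugate sign for grade k: (-1)^(k(k+1)/2)
Grade 0: (-1)^(0*1/2) = (-1)^0 = 1, coeff 4 -> 4
Grade 2: (-1)^(2*3/2) = (-1)^3 = -1, coeff -3 -> 3
Grade 3: (-1)^(3*4/2) = (-1)^6 = 1, coeff -1 -> -1
Conjugated coefficients: 4, 3, -1


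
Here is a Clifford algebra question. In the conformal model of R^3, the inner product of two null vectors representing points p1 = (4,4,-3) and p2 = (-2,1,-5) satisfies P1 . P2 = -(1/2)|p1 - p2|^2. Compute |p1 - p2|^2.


p1 - p2 = (6, 3, 2)
|p1 - p2|^2 = 6^2 + 3^2 + 2^2
= 36 + 9 + 4
= 49


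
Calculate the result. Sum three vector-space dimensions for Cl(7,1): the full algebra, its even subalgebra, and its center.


n = 7 + 1 = 8
Total dim = 2^8 = 256
Even subalgebra dim = 2^7 = 128
n is even, so center dim = 1
Sum = 256 + 128 + 1 = 385


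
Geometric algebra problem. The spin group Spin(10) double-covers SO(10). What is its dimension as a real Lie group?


Spin(n) double-covers SO(n); both have Lie algebra so(n) of dimension n(n-1)/2.
n = 10
n(n-1) = 10 * 9 = 90
dim Spin(10) = 90/2 = 45


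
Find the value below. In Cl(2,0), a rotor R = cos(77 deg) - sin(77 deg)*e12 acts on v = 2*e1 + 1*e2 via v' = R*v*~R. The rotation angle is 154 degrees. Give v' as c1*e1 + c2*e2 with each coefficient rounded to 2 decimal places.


Rotor R = cos(77deg) - sin(77deg)*e12
Rotation angle theta = 2 * 77 = 154 degrees
v' = R*v*~R rotates v by theta.
cos(154deg) = -0.8988, sin(154deg) = 0.4384
v'_1 = 2*cos(154deg) - 1*sin(154deg)
= 2*(-0.8988) - 1*0.4384
= -2.24
v'_2 = 2*sin(154deg) + 1*cos(154deg)
= 2*0.4384 + 1*(-0.8988)
= -0.02
v' = -2.24*e1 - 0.02*e2


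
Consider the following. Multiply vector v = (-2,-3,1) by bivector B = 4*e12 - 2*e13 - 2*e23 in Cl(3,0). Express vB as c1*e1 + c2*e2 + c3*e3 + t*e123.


vB has grade-1 (vector) and grade-3 (trivector) parts: vB = (v _| B) + (v ^ B).
Vector part <vB>_1:
  e1: -v2*b12 - v3*b13 = -(-3)*(4) - (1)*(-2) = 14
  e2: v1*b12 - v3*b23 = (-2)*(4) - (1)*(-2) = -6
  e3: v1*b13 + v2*b23 = (-2)*(-2) + (-3)*(-2) = 10
Trivector part <vB>_3:
  e123: v1*b23 - v2*b13 + v3*b12 = (-2)*(-2) - (-3)*(-2) + (1)*(4) = 2
vB = 14*e1 - 6*e2 + 10*e3 + 2*e123


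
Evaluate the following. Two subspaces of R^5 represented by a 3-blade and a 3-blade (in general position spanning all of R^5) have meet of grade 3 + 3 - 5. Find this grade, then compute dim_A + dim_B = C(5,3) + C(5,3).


Meet grade = grade(A) + grade(B) - n
= 3 + 3 - 5 = 1
C(5,3) = 10
C(5,3) = 10
dim_A + dim_B = 10 + 10 = 20
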